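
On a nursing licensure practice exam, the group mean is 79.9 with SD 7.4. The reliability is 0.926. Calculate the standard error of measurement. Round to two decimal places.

SEM = SD · √(1 − ρ) = 7.4 × √0.074 = 7.4 × 0.2720 = 2.013

2.01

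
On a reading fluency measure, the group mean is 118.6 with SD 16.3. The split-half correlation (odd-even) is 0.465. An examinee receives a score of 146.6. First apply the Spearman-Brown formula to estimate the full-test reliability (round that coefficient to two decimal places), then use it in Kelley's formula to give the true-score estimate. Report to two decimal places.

136.24

Spearman-Brown: ρ = 2r/(1 + r) = 2(0.465)/(1 + 0.465) = 0.9300/1.465 = 0.6348 → 0.63
T̂ = ρX + (1 − ρ)μ
  = 0.63 × 146.6 + 0.37 × 118.6
  = 92.358 + 43.882
  = 136.240
  ≈ 136.24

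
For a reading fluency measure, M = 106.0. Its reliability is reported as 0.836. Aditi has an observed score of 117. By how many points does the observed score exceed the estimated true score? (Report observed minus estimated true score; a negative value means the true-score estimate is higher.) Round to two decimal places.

T̂ = 0.836(117) + 0.164(106.0) = 97.812 + 17.3840 = 115.1960 → 115.196
X − T̂ = 117 − 115.196 = 1.804 → 1.80

1.80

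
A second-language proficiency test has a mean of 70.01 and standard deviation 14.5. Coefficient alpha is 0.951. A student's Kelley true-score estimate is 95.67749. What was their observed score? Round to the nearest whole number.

T̂ = ρX + (1 − ρ)μ  ⇒  X = (T̂ − (1 − ρ)μ) / ρ
X = (95.67749 − 0.049 × 70.01) / 0.951 = (95.67749 − 3.43049) / 0.951 = 92.24700 / 0.951 = 97.00

97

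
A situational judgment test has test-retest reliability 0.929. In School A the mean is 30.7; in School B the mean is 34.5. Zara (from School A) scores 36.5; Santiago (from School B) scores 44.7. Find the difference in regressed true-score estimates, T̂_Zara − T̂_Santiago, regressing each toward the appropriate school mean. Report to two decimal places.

T̂_Zara = 0.929(36.5) + 0.071(30.7) = 36.0882
T̂_Santiago = 0.929(44.7) + 0.071(34.5) = 43.9758
Difference = 36.0882 − 43.9758 = -7.8876

-7.89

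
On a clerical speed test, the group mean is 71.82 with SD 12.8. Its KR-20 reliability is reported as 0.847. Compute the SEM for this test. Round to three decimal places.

SEM = SD · √(1 − ρ) = 12.8 × √0.153 = 12.8 × 0.3912 = 5.0067

5.007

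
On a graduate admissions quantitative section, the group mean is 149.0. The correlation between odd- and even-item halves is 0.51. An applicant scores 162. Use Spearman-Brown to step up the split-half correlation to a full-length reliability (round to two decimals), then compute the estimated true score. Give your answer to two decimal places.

Spearman-Brown: ρ = 2r/(1 + r) = 2(0.51)/(1 + 0.51) = 1.020/1.51 = 0.6755 → 0.68
T̂ = 0.68(162) + 0.32(149.0) = 110.16 + 47.680 = 157.840 → 157.84

157.84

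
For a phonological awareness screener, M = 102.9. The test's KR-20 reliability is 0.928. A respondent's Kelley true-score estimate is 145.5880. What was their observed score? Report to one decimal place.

T̂ = ρX + (1 − ρ)μ  ⇒  X = (T̂ − (1 − ρ)μ) / ρ
X = (145.5880 − 0.072 × 102.9) / 0.928 = (145.5880 − 7.4088) / 0.928 = 138.1792 / 0.928 = 148.900

148.9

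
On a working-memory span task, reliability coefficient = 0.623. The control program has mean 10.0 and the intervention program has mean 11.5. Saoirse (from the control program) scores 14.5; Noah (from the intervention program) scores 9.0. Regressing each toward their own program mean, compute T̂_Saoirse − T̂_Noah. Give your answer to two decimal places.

2.86

T̂_Saoirse = 0.623(14.5) + 0.377(10.0) = 12.8035
T̂_Noah = 0.623(9.0) + 0.377(11.5) = 9.9425
Difference = 12.8035 − 9.9425 = 2.8610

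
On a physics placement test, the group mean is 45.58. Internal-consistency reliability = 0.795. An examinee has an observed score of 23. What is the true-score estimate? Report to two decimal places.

T̂ = 0.795(23) + 0.205(45.58) = 18.285 + 9.34390 = 27.629 → 27.63

27.63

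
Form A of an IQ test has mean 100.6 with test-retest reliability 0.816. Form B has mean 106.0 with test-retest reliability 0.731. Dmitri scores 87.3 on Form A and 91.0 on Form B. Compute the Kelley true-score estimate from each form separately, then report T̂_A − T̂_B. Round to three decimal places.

T̂_A = 0.816(87.3) + 0.184(100.6) = 89.74720
T̂_B = 0.731(91.0) + 0.269(106.0) = 95.03500
T̂_A − T̂_B = -5.28780

-5.288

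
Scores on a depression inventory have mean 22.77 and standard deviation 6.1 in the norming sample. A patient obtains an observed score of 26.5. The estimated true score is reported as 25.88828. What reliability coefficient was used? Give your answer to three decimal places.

0.836

T̂ = ρX + (1 − ρ)μ  ⇒  T̂ − μ = ρ(X − μ)
ρ = (T̂ − μ)/(X − μ) = (25.88828 − 22.77) / (26.5 − 22.77) = 3.11828 / 3.73 = 0.83600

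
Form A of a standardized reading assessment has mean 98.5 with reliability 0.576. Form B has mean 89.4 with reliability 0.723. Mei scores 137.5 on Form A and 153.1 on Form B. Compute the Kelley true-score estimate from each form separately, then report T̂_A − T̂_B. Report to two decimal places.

-14.49

T̂_A = 0.576(137.5) + 0.424(98.5) = 120.9640
T̂_B = 0.723(153.1) + 0.277(89.4) = 135.4551
T̂_A − T̂_B = -14.4911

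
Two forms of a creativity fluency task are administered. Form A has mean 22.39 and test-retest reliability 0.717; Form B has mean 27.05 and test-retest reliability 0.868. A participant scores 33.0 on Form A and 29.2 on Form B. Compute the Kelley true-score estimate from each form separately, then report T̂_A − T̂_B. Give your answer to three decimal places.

1.081

T̂_A = 0.717(33.0) + 0.283(22.39) = 29.99737
T̂_B = 0.868(29.2) + 0.132(27.05) = 28.91620
T̂_A − T̂_B = 1.08117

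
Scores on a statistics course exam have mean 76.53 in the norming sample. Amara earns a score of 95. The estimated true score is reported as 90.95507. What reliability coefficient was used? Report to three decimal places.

T̂ = ρX + (1 − ρ)μ  ⇒  T̂ − μ = ρ(X − μ)
ρ = (T̂ − μ)/(X − μ) = (90.95507 − 76.53) / (95 − 76.53) = 14.42507 / 18.47 = 0.78100

0.781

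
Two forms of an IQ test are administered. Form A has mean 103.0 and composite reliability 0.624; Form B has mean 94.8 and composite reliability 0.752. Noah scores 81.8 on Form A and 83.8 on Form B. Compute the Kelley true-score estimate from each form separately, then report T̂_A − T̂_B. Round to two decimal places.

T̂_A = 0.624(81.8) + 0.376(103.0) = 89.7712
T̂_B = 0.752(83.8) + 0.248(94.8) = 86.5280
T̂_A − T̂_B = 3.2432

3.24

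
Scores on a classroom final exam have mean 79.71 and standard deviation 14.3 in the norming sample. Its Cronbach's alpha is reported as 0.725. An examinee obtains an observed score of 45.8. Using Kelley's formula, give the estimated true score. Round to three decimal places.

55.125

T̂ = 0.725(45.8) + 0.275(79.71) = 33.2050 + 21.92025 = 55.1252 → 55.125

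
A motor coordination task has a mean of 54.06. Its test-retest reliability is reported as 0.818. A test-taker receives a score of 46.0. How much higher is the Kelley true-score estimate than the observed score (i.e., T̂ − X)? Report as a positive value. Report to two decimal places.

T̂ = ρX + (1 − ρ)μ
  = 0.818 × 46.0 + 0.182 × 54.06
  = 37.6280 + 9.83892
  = 47.4669
  ≈ 47.467
T̂ − X = 47.467 − 46.0 = 1.467 → 1.47

1.47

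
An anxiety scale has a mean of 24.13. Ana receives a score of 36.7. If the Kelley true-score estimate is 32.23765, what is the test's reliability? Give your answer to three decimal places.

T̂ = ρX + (1 − ρ)μ  ⇒  T̂ − μ = ρ(X − μ)
ρ = (T̂ − μ)/(X − μ) = (32.23765 − 24.13) / (36.7 − 24.13) = 8.10765 / 12.57 = 0.64500

0.645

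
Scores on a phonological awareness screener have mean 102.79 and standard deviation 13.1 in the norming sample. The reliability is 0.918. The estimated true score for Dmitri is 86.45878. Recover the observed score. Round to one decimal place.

85.0

T̂ = ρX + (1 − ρ)μ  ⇒  X = (T̂ − (1 − ρ)μ) / ρ
X = (86.45878 − 0.082 × 102.79) / 0.918 = (86.45878 − 8.42878) / 0.918 = 78.03000 / 0.918 = 85.000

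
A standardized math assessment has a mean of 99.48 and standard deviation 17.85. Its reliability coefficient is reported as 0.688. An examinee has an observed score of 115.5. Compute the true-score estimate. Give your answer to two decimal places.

110.50

Kelley's formula gives T̂ = 0.688·115.5 + 0.312·99.48 = 79.4640 + 31.03776 = 110.502.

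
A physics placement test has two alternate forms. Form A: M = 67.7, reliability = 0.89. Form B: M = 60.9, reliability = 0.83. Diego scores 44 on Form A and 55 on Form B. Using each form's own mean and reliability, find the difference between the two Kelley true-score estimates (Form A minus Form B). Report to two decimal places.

-9.40

T̂_A = 0.89(44) + 0.11(67.7) = 46.6070
T̂_B = 0.83(55) + 0.17(60.9) = 56.0030
T̂_A − T̂_B = -9.3960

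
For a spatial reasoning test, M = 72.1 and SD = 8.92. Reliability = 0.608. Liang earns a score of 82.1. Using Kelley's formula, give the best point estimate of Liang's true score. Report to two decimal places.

78.18

Weight the observed score by reliability and the mean by (1 − reliability): T̂ = 0.608·82.1 + 0.392·72.1 = 49.9168 + 28.2632 = 78.180.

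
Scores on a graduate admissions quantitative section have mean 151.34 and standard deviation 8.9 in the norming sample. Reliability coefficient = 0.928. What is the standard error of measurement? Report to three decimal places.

SEM = SD · √(1 − ρ) = 8.9 × √0.072 = 8.9 × 0.2683 = 2.3881

2.388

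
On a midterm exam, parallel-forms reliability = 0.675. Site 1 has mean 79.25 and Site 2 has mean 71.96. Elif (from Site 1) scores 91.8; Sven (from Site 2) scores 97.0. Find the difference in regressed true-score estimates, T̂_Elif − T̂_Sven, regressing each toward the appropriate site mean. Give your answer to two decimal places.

T̂_Elif = 0.675(91.8) + 0.325(79.25) = 87.7212
T̂_Sven = 0.675(97.0) + 0.325(71.96) = 88.8620
Difference = 87.7212 − 88.8620 = -1.1407

-1.14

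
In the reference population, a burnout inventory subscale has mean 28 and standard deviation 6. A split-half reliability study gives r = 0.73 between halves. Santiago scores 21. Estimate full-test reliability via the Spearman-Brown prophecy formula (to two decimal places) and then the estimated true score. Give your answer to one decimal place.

Spearman-Brown: ρ = 2r/(1 + r) = 2(0.73)/(1 + 0.73) = 1.460/1.73 = 0.8439 → 0.84
Weight the observed score by reliability and the mean by (1 − reliability): T̂ = 0.84·21 + 0.16·28 = 17.64 + 4.48 = 22.12.

22.1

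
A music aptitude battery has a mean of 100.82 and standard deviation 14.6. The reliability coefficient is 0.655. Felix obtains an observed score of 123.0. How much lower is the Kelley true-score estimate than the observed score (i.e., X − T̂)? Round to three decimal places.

Regress the observed score toward the mean by the unreliability: T̂ = 0.655·123.0 + 0.345·100.82 = 80.5650 + 34.78290 = 115.34790.
X − T̂ = 123.0 − 115.3479 = 7.6521 → 7.652

7.652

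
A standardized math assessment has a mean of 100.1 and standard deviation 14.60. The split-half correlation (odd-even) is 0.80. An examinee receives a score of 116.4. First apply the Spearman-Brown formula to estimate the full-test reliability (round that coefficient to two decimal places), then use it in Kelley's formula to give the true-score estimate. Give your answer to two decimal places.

Spearman-Brown: ρ = 2r/(1 + r) = 2(0.80)/(1 + 0.80) = 1.600/1.80 = 0.8889 → 0.89
T̂ = 0.89(116.4) + 0.11(100.1) = 103.596 + 11.011 = 114.607 → 114.61

114.61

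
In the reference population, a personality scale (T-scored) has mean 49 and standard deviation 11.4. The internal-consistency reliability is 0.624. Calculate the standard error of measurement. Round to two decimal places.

SEM = SD · √(1 − ρ) = 11.4 × √0.376 = 11.4 × 0.6132 = 6.990

6.99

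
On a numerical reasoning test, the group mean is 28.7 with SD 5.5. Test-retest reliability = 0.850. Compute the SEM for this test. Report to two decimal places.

2.13

SEM = SD · √(1 − ρ) = 5.5 × √0.150 = 5.5 × 0.3873 = 2.130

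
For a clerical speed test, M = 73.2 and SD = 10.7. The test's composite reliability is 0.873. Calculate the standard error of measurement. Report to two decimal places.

3.81

SEM = SD · √(1 − ρ) = 10.7 × √0.127 = 10.7 × 0.3564 = 3.813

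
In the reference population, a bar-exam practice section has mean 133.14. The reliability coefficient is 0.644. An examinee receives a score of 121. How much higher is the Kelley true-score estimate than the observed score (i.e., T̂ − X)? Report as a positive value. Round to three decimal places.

Regress the observed score toward the mean by the unreliability: T̂ = 0.644·121 + 0.356·133.14 = 77.924 + 47.39784 = 125.32184.
T̂ − X = 125.3218 − 121 = 4.3218 → 4.322

4.322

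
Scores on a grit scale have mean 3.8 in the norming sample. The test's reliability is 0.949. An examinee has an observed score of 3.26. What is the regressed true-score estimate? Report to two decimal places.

3.29

T̂ = ρX + (1 − ρ)μ
  = 0.949 × 3.26 + 0.051 × 3.8
  = 3.09374 + 0.1938
  = 3.288
  ≈ 3.29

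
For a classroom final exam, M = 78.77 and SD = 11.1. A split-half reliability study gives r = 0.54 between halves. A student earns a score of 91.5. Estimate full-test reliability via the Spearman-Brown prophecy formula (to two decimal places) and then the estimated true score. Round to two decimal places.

87.68

Spearman-Brown: ρ = 2r/(1 + r) = 2(0.54)/(1 + 0.54) = 1.080/1.54 = 0.7013 → 0.70
Regress the observed score toward the mean by the unreliability: T̂ = 0.70·91.5 + 0.30·78.77 = 64.050 + 23.6310 = 87.681.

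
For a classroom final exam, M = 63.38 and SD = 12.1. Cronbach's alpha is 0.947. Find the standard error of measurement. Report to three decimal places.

SEM = SD · √(1 − ρ) = 12.1 × √0.053 = 12.1 × 0.2302 = 2.7856

2.786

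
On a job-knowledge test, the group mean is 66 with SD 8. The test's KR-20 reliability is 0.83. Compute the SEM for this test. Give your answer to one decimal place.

SEM = SD · √(1 − ρ) = 8 × √0.17 = 8 × 0.4123 = 3.298

3.3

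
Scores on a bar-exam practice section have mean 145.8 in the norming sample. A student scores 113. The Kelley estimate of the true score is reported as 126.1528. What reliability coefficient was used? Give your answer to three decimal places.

T̂ = ρX + (1 − ρ)μ  ⇒  T̂ − μ = ρ(X − μ)
ρ = (T̂ − μ)/(X − μ) = (126.1528 − 145.8) / (113 − 145.8) = -19.6472 / -32.8 = 0.59900

0.599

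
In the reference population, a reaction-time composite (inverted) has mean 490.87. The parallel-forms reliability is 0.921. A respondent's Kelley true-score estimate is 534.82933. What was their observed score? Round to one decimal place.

T̂ = ρX + (1 − ρ)μ  ⇒  X = (T̂ − (1 − ρ)μ) / ρ
X = (534.82933 − 0.079 × 490.87) / 0.921 = (534.82933 − 38.77873) / 0.921 = 496.05060 / 0.921 = 538.600

538.6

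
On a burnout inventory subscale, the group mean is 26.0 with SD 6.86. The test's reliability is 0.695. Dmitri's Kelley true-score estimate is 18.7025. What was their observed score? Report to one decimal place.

15.5

T̂ = ρX + (1 − ρ)μ  ⇒  X = (T̂ − (1 − ρ)μ) / ρ
X = (18.7025 − 0.305 × 26.0) / 0.695 = (18.7025 − 7.9300) / 0.695 = 10.7725 / 0.695 = 15.500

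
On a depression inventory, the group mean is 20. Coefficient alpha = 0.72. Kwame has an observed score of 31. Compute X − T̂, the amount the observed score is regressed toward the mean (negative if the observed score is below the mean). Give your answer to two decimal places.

3.08

T̂ = ρX + (1 − ρ)μ
  = 0.72 × 31 + 0.28 × 20
  = 22.32 + 5.60
  = 27.9200
  ≈ 27.920
X − T̂ = 31 − 27.920 = 3.080 → 3.08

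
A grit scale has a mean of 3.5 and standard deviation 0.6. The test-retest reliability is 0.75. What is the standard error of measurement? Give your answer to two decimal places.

SEM = SD · √(1 − ρ) = 0.6 × √0.25 = 0.6 × 0.5000 = 0.300

0.30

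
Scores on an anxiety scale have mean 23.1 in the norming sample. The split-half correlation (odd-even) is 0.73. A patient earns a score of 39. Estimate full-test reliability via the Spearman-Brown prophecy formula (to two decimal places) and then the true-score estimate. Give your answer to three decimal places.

36.456

Spearman-Brown: ρ = 2r/(1 + r) = 2(0.73)/(1 + 0.73) = 1.460/1.73 = 0.8439 → 0.84
Regress the observed score toward the mean by the unreliability: T̂ = 0.84·39 + 0.16·23.1 = 32.76 + 3.696 = 36.4560.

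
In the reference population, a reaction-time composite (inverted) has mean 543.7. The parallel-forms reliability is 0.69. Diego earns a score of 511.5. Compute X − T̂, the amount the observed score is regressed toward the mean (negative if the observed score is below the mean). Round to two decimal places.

-9.98

T̂ = ρX + (1 − ρ)μ
  = 0.69 × 511.5 + 0.31 × 543.7
  = 352.935 + 168.547
  = 521.4820
  ≈ 521.482
X − T̂ = 511.5 − 521.482 = -9.982 → -9.98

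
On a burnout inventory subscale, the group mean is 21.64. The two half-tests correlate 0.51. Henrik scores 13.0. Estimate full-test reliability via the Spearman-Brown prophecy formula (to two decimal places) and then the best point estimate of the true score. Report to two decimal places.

15.76

Spearman-Brown: ρ = 2r/(1 + r) = 2(0.51)/(1 + 0.51) = 1.020/1.51 = 0.6755 → 0.68
Weight the observed score by reliability and the mean by (1 − reliability): T̂ = 0.68·13.0 + 0.32·21.64 = 8.840 + 6.9248 = 15.765.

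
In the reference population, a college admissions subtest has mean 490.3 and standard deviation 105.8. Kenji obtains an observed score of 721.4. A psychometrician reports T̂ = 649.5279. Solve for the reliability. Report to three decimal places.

0.689

T̂ = ρX + (1 − ρ)μ  ⇒  T̂ − μ = ρ(X − μ)
ρ = (T̂ − μ)/(X − μ) = (649.5279 − 490.3) / (721.4 − 490.3) = 159.2279 / 231.1 = 0.68900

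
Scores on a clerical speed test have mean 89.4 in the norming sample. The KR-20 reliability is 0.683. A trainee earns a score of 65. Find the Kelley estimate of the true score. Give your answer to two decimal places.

Kelley's formula gives T̂ = 0.683·65 + 0.317·89.4 = 44.395 + 28.3398 = 72.735.

72.73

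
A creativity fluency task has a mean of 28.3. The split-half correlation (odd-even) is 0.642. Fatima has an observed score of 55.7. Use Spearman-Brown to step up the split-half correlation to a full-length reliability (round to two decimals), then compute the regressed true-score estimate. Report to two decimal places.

Spearman-Brown: ρ = 2r/(1 + r) = 2(0.642)/(1 + 0.642) = 1.2840/1.642 = 0.7820 → 0.78
T̂ = ρX + (1 − ρ)μ
  = 0.78 × 55.7 + 0.22 × 28.3
  = 43.446 + 6.226
  = 49.672
  ≈ 49.67

49.67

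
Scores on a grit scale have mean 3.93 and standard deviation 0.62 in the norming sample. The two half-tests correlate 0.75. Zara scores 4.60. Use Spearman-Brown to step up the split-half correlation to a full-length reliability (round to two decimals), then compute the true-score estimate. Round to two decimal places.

4.51

Spearman-Brown: ρ = 2r/(1 + r) = 2(0.75)/(1 + 0.75) = 1.500/1.75 = 0.8571 → 0.86
T̂ = 0.86(4.60) + 0.14(3.93) = 3.9560 + 0.5502 = 4.506 → 4.51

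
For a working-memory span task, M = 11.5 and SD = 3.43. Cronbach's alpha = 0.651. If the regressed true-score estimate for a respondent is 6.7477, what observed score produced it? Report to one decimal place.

T̂ = ρX + (1 − ρ)μ  ⇒  X = (T̂ − (1 − ρ)μ) / ρ
X = (6.7477 − 0.349 × 11.5) / 0.651 = (6.7477 − 4.0135) / 0.651 = 2.7342 / 0.651 = 4.200

4.2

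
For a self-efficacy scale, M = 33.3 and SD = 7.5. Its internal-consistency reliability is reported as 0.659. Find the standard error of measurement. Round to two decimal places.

4.38

SEM = SD · √(1 − ρ) = 7.5 × √0.341 = 7.5 × 0.5840 = 4.380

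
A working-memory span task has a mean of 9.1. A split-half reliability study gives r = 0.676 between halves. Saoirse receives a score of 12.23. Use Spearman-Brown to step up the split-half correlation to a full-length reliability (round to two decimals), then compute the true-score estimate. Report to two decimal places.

11.64

Spearman-Brown: ρ = 2r/(1 + r) = 2(0.676)/(1 + 0.676) = 1.3520/1.676 = 0.8067 → 0.81
T̂ = 0.81(12.23) + 0.19(9.1) = 9.9063 + 1.729 = 11.635 → 11.64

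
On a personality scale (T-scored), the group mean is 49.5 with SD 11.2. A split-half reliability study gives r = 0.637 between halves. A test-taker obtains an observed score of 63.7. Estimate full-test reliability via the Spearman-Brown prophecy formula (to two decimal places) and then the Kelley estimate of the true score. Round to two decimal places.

Spearman-Brown: ρ = 2r/(1 + r) = 2(0.637)/(1 + 0.637) = 1.2740/1.637 = 0.7783 → 0.78
T̂ = 0.78(63.7) + 0.22(49.5) = 49.686 + 10.890 = 60.576 → 60.58

60.58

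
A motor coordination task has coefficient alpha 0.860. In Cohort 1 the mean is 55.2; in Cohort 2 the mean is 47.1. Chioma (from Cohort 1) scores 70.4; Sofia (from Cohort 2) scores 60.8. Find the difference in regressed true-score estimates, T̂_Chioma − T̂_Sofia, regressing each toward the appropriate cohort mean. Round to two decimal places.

T̂_Chioma = 0.860(70.4) + 0.140(55.2) = 68.2720
T̂_Sofia = 0.860(60.8) + 0.140(47.1) = 58.8820
Difference = 68.2720 − 58.8820 = 9.3900

9.39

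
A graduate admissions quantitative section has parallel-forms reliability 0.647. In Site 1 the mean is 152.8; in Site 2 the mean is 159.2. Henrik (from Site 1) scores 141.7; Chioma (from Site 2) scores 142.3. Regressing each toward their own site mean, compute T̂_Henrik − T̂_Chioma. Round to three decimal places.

-2.647

T̂_Henrik = 0.647(141.7) + 0.353(152.8) = 145.61830
T̂_Chioma = 0.647(142.3) + 0.353(159.2) = 148.26570
Difference = 145.61830 − 148.26570 = -2.64740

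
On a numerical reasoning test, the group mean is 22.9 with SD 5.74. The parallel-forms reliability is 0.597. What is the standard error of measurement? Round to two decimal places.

3.64

SEM = SD · √(1 − ρ) = 5.74 × √0.403 = 5.74 × 0.6348 = 3.644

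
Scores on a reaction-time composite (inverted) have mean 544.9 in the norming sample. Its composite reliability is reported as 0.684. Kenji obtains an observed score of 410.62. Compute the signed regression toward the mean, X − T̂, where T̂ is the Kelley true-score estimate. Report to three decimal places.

T̂ = ρX + (1 − ρ)μ
  = 0.684 × 410.62 + 0.316 × 544.9
  = 280.86408 + 172.1884
  = 453.05248
  ≈ 453.0525
X − T̂ = 410.62 − 453.0525 = -42.4325 → -42.432

-42.432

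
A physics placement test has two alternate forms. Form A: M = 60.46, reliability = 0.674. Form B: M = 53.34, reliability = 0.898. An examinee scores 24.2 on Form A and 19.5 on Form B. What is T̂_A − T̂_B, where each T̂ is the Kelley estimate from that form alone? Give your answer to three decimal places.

13.069

T̂_A = 0.674(24.2) + 0.326(60.46) = 36.02076
T̂_B = 0.898(19.5) + 0.102(53.34) = 22.95168
T̂_A − T̂_B = 13.06908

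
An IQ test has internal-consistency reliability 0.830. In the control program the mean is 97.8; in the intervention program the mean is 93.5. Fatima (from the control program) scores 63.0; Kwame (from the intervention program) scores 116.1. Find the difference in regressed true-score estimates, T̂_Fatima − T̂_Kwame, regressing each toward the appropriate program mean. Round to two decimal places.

-43.34

T̂_Fatima = 0.830(63.0) + 0.170(97.8) = 68.9160
T̂_Kwame = 0.830(116.1) + 0.170(93.5) = 112.2580
Difference = 68.9160 − 112.2580 = -43.3420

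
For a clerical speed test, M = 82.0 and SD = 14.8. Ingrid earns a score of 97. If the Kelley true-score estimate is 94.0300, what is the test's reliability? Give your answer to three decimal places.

T̂ = ρX + (1 − ρ)μ  ⇒  T̂ − μ = ρ(X − μ)
ρ = (T̂ − μ)/(X − μ) = (94.0300 − 82.0) / (97 − 82.0) = 12.0300 / 15.0 = 0.80200

0.802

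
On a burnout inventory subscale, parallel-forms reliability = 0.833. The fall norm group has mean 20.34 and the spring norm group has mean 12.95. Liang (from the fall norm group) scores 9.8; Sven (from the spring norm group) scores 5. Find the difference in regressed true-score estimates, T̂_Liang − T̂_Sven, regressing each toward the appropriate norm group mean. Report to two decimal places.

5.23

T̂_Liang = 0.833(9.8) + 0.167(20.34) = 11.5602
T̂_Sven = 0.833(5) + 0.167(12.95) = 6.3277
Difference = 11.5602 − 6.3277 = 5.2325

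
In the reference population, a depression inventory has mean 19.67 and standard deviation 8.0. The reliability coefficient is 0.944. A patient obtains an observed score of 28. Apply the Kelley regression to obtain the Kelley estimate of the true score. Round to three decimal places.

27.534

Regress the observed score toward the mean by the unreliability: T̂ = 0.944·28 + 0.056·19.67 = 26.432 + 1.10152 = 27.5335.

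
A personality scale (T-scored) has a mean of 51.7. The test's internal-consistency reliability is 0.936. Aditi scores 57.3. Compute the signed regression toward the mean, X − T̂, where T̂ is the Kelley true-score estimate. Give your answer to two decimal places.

0.36

Kelley's formula gives T̂ = 0.936·57.3 + 0.064·51.7 = 53.6328 + 3.3088 = 56.9416.
X − T̂ = 57.3 − 56.942 = 0.358 → 0.36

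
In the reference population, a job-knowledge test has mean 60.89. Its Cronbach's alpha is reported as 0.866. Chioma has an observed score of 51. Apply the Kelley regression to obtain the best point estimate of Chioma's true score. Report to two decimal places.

52.33

T̂ = 0.866(51) + 0.134(60.89) = 44.166 + 8.15926 = 52.325 → 52.33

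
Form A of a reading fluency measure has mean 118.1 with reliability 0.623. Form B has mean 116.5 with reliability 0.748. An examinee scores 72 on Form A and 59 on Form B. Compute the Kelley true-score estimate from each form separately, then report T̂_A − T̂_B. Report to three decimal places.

T̂_A = 0.623(72) + 0.377(118.1) = 89.37970
T̂_B = 0.748(59) + 0.252(116.5) = 73.49000
T̂_A − T̂_B = 15.88970

15.890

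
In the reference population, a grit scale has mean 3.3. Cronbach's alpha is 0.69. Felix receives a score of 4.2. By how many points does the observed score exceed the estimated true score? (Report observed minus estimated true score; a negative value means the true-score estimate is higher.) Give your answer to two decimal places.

0.28

T̂ = 0.69(4.2) + 0.31(3.3) = 2.898 + 1.023 = 3.9210 → 3.921
X − T̂ = 4.2 − 3.921 = 0.279 → 0.28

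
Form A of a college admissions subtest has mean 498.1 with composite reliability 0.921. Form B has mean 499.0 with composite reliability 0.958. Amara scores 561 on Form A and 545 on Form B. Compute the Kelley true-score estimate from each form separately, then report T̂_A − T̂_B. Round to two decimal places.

T̂_A = 0.921(561) + 0.079(498.1) = 556.0309
T̂_B = 0.958(545) + 0.042(499.0) = 543.0680
T̂_A − T̂_B = 12.9629

12.96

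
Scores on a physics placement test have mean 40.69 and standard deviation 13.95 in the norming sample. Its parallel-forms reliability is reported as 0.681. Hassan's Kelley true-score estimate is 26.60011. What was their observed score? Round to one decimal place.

T̂ = ρX + (1 − ρ)μ  ⇒  X = (T̂ − (1 − ρ)μ) / ρ
X = (26.60011 − 0.319 × 40.69) / 0.681 = (26.60011 − 12.98011) / 0.681 = 13.62000 / 0.681 = 20.000

20.0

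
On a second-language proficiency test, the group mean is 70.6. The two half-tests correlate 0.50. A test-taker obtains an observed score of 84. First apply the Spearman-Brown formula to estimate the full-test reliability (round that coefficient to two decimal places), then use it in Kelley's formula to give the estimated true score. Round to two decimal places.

Spearman-Brown: ρ = 2r/(1 + r) = 2(0.50)/(1 + 0.50) = 1.000/1.50 = 0.6667 → 0.67
T̂ = 0.67(84) + 0.33(70.6) = 56.28 + 23.298 = 79.578 → 79.58

79.58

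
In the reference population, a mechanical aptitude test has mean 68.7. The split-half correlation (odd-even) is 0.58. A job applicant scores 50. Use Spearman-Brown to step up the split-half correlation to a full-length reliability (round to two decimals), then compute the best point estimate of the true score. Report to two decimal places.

55.05

Spearman-Brown: ρ = 2r/(1 + r) = 2(0.58)/(1 + 0.58) = 1.160/1.58 = 0.7342 → 0.73
Kelley's formula gives T̂ = 0.73·50 + 0.27·68.7 = 36.50 + 18.549 = 55.049.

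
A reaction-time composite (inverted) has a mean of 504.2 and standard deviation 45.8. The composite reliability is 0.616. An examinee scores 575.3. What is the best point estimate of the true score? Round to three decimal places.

547.998

T̂ = ρX + (1 − ρ)μ
  = 0.616 × 575.3 + 0.384 × 504.2
  = 354.3848 + 193.6128
  = 547.9976
  ≈ 547.998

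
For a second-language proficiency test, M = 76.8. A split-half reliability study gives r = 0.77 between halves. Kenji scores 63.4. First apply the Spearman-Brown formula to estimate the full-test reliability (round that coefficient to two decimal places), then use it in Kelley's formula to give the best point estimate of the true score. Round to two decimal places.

65.14

Spearman-Brown: ρ = 2r/(1 + r) = 2(0.77)/(1 + 0.77) = 1.540/1.77 = 0.8701 → 0.87
T̂ = 0.87(63.4) + 0.13(76.8) = 55.158 + 9.984 = 65.142 → 65.14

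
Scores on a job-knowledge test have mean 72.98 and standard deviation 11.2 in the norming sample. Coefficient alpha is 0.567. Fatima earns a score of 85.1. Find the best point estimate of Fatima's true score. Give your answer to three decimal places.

Weight the observed score by reliability and the mean by (1 − reliability): T̂ = 0.567·85.1 + 0.433·72.98 = 48.2517 + 31.60034 = 79.8520.

79.852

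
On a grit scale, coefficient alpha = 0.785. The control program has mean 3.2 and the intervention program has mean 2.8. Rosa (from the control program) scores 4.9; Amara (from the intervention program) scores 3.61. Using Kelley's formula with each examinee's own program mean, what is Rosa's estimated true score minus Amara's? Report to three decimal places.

T̂_Rosa = 0.785(4.9) + 0.215(3.2) = 4.53450
T̂_Amara = 0.785(3.61) + 0.215(2.8) = 3.43585
Difference = 4.53450 − 3.43585 = 1.09865

1.099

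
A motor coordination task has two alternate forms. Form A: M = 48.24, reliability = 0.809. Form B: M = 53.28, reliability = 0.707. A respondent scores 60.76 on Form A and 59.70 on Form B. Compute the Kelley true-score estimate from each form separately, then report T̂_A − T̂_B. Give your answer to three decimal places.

0.550

T̂_A = 0.809(60.76) + 0.191(48.24) = 58.36868
T̂_B = 0.707(59.70) + 0.293(53.28) = 57.81894
T̂_A − T̂_B = 0.54974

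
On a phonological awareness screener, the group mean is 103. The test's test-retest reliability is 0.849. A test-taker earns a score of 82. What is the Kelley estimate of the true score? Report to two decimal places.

T̂ = 0.849(82) + 0.151(103) = 69.618 + 15.553 = 85.171 → 85.17

85.17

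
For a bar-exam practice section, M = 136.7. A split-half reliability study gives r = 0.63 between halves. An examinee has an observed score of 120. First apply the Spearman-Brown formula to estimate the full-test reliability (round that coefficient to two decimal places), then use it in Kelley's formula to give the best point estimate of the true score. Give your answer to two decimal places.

Spearman-Brown: ρ = 2r/(1 + r) = 2(0.63)/(1 + 0.63) = 1.260/1.63 = 0.7730 → 0.77
T̂ = 0.77(120) + 0.23(136.7) = 92.40 + 31.441 = 123.841 → 123.84

123.84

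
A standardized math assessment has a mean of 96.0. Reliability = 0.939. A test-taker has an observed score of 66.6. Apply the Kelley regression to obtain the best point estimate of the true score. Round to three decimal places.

68.393

T̂ = ρX + (1 − ρ)μ
  = 0.939 × 66.6 + 0.061 × 96.0
  = 62.5374 + 5.8560
  = 68.3934
  ≈ 68.393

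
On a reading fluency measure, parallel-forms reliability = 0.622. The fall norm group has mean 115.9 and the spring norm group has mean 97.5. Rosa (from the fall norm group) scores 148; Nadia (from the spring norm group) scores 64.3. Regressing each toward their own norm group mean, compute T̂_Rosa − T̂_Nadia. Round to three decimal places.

T̂_Rosa = 0.622(148) + 0.378(115.9) = 135.86620
T̂_Nadia = 0.622(64.3) + 0.378(97.5) = 76.84960
Difference = 135.86620 − 76.84960 = 59.01660

59.017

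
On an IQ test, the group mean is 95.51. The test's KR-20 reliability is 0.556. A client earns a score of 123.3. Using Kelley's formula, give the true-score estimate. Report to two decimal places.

T̂ = ρX + (1 − ρ)μ
  = 0.556 × 123.3 + 0.444 × 95.51
  = 68.5548 + 42.40644
  = 110.961
  ≈ 110.96

110.96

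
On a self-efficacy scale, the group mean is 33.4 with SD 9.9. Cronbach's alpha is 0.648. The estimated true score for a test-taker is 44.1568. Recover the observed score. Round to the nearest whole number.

50

T̂ = ρX + (1 − ρ)μ  ⇒  X = (T̂ − (1 − ρ)μ) / ρ
X = (44.1568 − 0.352 × 33.4) / 0.648 = (44.1568 − 11.7568) / 0.648 = 32.4000 / 0.648 = 50.00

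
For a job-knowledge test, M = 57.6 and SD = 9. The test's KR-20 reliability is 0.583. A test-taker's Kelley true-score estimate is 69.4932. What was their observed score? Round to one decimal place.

T̂ = ρX + (1 − ρ)μ  ⇒  X = (T̂ − (1 − ρ)μ) / ρ
X = (69.4932 − 0.417 × 57.6) / 0.583 = (69.4932 − 24.0192) / 0.583 = 45.4740 / 0.583 = 78.000

78.0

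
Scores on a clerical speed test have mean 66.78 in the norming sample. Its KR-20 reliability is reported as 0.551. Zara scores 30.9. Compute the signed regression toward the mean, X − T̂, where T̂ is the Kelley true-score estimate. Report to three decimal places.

T̂ = 0.551(30.9) + 0.449(66.78) = 17.0259 + 29.98422 = 47.01012 → 47.0101
X − T̂ = 30.9 − 47.0101 = -16.1101 → -16.110

-16.110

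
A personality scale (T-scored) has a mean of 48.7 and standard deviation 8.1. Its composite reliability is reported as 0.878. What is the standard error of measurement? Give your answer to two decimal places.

2.83

SEM = SD · √(1 − ρ) = 8.1 × √0.122 = 8.1 × 0.3493 = 2.829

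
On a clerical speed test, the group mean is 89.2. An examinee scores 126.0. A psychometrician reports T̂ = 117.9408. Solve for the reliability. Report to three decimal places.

0.781

T̂ = ρX + (1 − ρ)μ  ⇒  T̂ − μ = ρ(X − μ)
ρ = (T̂ − μ)/(X − μ) = (117.9408 − 89.2) / (126.0 − 89.2) = 28.7408 / 36.8 = 0.78100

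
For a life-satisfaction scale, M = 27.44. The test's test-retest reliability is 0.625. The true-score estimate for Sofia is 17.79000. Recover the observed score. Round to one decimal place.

T̂ = ρX + (1 − ρ)μ  ⇒  X = (T̂ − (1 − ρ)μ) / ρ
X = (17.79000 − 0.375 × 27.44) / 0.625 = (17.79000 − 10.29000) / 0.625 = 7.50000 / 0.625 = 12.000

12.0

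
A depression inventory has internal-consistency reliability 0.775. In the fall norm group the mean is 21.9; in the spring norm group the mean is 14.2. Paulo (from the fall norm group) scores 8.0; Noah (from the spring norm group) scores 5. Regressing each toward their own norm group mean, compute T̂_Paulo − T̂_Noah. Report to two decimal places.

T̂_Paulo = 0.775(8.0) + 0.225(21.9) = 11.1275
T̂_Noah = 0.775(5) + 0.225(14.2) = 7.0700
Difference = 11.1275 − 7.0700 = 4.0575

4.06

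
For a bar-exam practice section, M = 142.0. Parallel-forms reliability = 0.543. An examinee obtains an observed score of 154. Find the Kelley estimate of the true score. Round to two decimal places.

148.52

T̂ = 0.543(154) + 0.457(142.0) = 83.622 + 64.8940 = 148.516 → 148.52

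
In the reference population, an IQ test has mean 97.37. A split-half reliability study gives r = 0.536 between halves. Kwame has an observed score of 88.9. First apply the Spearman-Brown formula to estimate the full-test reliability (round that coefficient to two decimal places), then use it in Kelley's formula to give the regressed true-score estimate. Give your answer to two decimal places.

91.44

Spearman-Brown: ρ = 2r/(1 + r) = 2(0.536)/(1 + 0.536) = 1.0720/1.536 = 0.6979 → 0.70
Weight the observed score by reliability and the mean by (1 − reliability): T̂ = 0.70·88.9 + 0.30·97.37 = 62.230 + 29.2110 = 91.441.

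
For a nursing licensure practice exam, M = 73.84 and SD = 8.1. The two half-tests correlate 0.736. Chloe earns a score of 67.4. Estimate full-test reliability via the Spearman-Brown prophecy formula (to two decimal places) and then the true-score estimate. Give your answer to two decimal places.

68.37

Spearman-Brown: ρ = 2r/(1 + r) = 2(0.736)/(1 + 0.736) = 1.4720/1.736 = 0.8479 → 0.85
T̂ = ρX + (1 − ρ)μ
  = 0.85 × 67.4 + 0.15 × 73.84
  = 57.290 + 11.0760
  = 68.366
  ≈ 68.37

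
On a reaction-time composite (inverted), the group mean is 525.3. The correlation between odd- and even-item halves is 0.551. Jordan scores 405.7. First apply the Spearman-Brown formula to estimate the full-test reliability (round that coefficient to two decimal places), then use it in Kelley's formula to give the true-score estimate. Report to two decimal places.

Spearman-Brown: ρ = 2r/(1 + r) = 2(0.551)/(1 + 0.551) = 1.1020/1.551 = 0.7105 → 0.71
T̂ = 0.71(405.7) + 0.29(525.3) = 288.047 + 152.337 = 440.384 → 440.38

440.38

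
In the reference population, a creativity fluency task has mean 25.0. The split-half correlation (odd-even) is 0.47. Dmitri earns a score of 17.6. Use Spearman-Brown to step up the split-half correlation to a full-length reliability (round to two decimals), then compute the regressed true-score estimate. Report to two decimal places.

Spearman-Brown: ρ = 2r/(1 + r) = 2(0.47)/(1 + 0.47) = 0.940/1.47 = 0.6395 → 0.64
T̂ = ρX + (1 − ρ)μ
  = 0.64 × 17.6 + 0.36 × 25.0
  = 11.264 + 9.000
  = 20.264
  ≈ 20.26

20.26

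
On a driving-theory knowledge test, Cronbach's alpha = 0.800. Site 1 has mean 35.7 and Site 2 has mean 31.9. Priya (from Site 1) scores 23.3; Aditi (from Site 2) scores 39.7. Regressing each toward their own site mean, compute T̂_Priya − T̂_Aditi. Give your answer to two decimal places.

T̂_Priya = 0.800(23.3) + 0.200(35.7) = 25.7800
T̂_Aditi = 0.800(39.7) + 0.200(31.9) = 38.1400
Difference = 25.7800 − 38.1400 = -12.3600

-12.36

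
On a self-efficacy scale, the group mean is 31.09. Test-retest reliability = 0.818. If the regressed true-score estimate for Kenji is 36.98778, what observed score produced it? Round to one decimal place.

T̂ = ρX + (1 − ρ)μ  ⇒  X = (T̂ − (1 − ρ)μ) / ρ
X = (36.98778 − 0.182 × 31.09) / 0.818 = (36.98778 − 5.65838) / 0.818 = 31.32940 / 0.818 = 38.300

38.3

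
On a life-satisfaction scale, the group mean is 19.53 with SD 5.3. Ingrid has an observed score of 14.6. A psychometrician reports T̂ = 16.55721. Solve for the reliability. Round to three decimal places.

0.603

T̂ = ρX + (1 − ρ)μ  ⇒  T̂ − μ = ρ(X − μ)
ρ = (T̂ − μ)/(X − μ) = (16.55721 − 19.53) / (14.6 − 19.53) = -2.97279 / -4.93 = 0.60300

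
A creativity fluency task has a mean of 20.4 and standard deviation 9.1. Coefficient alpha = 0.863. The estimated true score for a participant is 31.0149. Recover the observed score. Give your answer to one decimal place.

32.7

T̂ = ρX + (1 − ρ)μ  ⇒  X = (T̂ − (1 − ρ)μ) / ρ
X = (31.0149 − 0.137 × 20.4) / 0.863 = (31.0149 − 2.7948) / 0.863 = 28.2201 / 0.863 = 32.700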